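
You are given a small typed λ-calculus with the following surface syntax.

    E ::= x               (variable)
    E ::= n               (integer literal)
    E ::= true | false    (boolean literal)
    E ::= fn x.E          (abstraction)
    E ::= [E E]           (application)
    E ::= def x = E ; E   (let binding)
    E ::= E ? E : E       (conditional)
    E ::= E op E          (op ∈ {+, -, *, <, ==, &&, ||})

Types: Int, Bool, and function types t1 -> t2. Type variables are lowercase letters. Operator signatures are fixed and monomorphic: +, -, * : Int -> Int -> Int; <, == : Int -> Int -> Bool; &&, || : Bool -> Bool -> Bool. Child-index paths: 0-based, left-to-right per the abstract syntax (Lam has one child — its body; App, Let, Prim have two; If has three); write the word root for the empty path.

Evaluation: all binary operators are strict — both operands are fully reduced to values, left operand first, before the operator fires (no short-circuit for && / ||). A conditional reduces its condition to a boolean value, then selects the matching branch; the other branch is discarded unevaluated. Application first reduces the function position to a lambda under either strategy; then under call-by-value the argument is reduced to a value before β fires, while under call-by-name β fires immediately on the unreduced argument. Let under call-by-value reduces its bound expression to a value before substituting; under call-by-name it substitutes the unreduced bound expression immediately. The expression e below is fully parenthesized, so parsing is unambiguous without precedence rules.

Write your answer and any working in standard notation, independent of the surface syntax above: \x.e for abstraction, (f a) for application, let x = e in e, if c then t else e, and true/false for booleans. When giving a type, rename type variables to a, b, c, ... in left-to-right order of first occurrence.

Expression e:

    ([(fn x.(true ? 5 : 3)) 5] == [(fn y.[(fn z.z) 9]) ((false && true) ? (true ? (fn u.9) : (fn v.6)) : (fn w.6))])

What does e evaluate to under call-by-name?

Answer: false

Working:
step 0: (((\x.(if true then 5 else 3)) 5) == ((\y.((\z.z) 9)) (if (false && true) then (if true then (\u.9) else (\v.6)) else (\w.6))))
step 1: [beta@0] ((if true then 5 else 3) == ((\y.((\z.z) 9)) (if (false && true) then (if true then (\u.9) else (\v.6)) else (\w.6))))
step 2: [if@0] (5 == ((\y.((\z.z) 9)) (if (false && true) then (if true then (\u.9) else (\v.6)) else (\w.6))))
step 3: [beta@1] (5 == ((\z.z) 9))
step 4: [beta@1] (5 == 9)
step 5: [delta@root] false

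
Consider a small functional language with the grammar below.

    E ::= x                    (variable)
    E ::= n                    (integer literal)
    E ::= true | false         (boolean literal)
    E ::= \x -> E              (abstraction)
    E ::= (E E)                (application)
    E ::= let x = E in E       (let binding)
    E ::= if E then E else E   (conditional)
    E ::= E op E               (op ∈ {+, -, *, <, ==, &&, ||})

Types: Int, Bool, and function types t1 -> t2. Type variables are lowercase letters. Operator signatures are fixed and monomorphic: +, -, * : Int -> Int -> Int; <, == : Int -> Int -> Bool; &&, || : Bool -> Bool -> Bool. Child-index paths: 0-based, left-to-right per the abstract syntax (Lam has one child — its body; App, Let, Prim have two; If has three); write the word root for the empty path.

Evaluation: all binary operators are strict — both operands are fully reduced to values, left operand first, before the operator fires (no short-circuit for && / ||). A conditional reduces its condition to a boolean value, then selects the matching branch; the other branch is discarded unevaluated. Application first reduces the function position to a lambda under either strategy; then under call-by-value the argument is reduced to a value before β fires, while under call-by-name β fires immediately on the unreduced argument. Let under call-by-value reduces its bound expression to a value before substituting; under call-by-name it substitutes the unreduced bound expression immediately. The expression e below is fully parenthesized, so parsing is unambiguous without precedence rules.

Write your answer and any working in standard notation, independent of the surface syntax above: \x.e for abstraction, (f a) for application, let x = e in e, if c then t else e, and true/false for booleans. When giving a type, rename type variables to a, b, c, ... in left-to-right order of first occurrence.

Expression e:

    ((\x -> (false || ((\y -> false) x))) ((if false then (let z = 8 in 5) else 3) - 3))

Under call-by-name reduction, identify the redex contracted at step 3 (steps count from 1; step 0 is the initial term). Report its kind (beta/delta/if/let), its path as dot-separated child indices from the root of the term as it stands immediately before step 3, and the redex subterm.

Trace:
step 0: ((\x.(false || ((\y.false) x))) ((if false then (let z = 8 in 5) else 3) - 3))
step 1: [beta@root] (false || ((\y.false) ((if false then (let z = 8 in 5) else 3) - 3)))
step 2: [beta@1] (false || false)
step 3: [delta@root] false

Answer: delta at root : (false || false)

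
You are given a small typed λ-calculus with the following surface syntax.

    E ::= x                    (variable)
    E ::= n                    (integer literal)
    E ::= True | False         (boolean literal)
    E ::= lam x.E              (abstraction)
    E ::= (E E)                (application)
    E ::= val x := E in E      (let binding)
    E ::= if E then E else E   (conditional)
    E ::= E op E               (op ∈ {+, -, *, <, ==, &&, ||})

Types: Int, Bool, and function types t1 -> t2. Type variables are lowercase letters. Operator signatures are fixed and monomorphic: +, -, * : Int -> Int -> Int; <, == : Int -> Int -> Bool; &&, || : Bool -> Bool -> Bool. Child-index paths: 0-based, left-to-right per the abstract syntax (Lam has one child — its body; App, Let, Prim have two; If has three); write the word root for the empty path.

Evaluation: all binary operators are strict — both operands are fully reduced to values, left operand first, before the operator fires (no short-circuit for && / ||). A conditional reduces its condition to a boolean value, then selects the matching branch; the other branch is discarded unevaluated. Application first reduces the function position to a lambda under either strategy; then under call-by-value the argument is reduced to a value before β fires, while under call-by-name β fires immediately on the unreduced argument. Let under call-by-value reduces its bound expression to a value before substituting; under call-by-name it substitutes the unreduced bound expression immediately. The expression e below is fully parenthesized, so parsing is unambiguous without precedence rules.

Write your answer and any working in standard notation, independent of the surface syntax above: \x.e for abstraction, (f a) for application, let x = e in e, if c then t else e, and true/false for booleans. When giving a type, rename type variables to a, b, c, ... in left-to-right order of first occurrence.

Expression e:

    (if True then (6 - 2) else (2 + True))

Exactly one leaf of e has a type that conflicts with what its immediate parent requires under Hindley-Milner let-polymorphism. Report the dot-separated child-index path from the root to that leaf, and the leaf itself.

Trace:
  unify Bool ~ Bool
  unify Int ~ Int
  unify Int ~ Int
  unify Int ~ Int
  unify Bool ~ Int
  FAIL: mismatch Bool ~ Int

Answer: 2.1 : true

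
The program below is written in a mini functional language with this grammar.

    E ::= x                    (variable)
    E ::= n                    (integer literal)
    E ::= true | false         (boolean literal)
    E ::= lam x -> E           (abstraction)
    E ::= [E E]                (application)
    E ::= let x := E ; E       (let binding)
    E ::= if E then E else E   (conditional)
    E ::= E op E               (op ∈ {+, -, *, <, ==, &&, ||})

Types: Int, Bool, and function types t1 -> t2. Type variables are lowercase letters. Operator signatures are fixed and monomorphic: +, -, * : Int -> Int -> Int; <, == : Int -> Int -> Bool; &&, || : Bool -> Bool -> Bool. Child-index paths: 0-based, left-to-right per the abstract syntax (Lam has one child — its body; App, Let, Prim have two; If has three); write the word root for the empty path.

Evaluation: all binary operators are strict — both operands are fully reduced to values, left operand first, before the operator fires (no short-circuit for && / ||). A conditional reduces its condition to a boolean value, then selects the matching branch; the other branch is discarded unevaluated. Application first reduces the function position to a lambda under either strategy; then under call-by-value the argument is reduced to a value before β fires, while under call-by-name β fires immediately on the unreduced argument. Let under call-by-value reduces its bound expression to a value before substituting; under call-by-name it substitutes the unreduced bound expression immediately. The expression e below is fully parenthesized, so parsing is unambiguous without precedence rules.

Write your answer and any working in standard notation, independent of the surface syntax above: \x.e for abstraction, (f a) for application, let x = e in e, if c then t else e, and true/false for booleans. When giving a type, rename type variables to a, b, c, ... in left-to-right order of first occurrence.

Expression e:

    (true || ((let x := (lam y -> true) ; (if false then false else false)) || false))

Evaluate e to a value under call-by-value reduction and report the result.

Answer: true

Trace:
step 0: (true || ((let x = (\y.true) in (if false then false else false)) || false))
step 1: [let@1.0] (true || ((if false then false else false) || false))
step 2: [if@1.0] (true || (false || false))
step 3: [delta@1] (true || false)
step 4: [delta@root] true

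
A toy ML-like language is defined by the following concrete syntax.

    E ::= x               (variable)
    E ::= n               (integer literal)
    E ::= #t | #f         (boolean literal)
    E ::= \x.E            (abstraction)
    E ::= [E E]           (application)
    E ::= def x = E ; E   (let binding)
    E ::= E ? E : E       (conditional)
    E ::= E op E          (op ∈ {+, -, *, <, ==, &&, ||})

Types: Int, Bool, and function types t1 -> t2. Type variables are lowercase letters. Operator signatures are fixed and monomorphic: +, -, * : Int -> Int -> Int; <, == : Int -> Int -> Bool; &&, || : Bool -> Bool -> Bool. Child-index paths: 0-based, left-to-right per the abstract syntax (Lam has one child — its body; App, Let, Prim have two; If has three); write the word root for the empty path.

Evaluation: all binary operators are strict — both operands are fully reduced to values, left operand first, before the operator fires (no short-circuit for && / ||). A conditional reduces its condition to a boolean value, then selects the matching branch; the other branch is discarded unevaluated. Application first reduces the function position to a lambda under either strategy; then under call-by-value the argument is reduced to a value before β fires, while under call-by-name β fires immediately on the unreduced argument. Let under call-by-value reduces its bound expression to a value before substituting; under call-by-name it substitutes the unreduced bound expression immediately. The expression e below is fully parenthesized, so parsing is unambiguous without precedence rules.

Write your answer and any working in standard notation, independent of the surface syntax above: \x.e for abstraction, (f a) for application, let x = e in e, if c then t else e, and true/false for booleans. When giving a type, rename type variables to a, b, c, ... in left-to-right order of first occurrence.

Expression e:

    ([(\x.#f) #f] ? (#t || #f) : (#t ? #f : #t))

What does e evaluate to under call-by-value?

Trace:
step 0: (if ((\x.false) false) then (true || false) else (if true then false else true))
step 1: [beta@0] (if false then (true || false) else (if true then false else true))
step 2: [if@root] (if true then false else true)
step 3: [if@root] false

Answer: false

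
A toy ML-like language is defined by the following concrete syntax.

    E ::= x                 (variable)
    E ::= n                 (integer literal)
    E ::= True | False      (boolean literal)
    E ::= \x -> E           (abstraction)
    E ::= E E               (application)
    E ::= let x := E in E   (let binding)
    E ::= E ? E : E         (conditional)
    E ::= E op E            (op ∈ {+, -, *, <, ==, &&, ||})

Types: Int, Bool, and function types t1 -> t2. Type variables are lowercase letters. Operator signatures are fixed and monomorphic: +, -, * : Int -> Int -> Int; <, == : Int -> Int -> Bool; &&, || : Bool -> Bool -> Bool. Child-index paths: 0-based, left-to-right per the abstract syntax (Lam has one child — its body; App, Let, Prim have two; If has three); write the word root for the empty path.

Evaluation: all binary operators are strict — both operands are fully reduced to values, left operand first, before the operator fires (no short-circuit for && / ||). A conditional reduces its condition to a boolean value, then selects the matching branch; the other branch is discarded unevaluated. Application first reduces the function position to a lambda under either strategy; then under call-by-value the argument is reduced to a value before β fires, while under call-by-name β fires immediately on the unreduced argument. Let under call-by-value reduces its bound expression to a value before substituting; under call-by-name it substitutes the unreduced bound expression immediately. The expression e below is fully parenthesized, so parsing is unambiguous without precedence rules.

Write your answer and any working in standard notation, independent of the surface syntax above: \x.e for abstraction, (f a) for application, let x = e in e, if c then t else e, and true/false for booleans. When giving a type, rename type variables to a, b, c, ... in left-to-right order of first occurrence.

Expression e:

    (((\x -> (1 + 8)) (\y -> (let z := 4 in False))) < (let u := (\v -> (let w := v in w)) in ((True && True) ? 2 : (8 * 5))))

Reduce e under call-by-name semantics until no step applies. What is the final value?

Answer: false

Trace:
step 0: (((\x.(1 + 8)) (\y.(let z = 4 in false))) < (let u = (\v.(let w = v in w)) in (if (true && true) then 2 else (8 * 5))))
step 1: [beta@0] ((1 + 8) < (let u = (\v.(let w = v in w)) in (if (true && true) then 2 else (8 * 5))))
step 2: [delta@0] (9 < (let u = (\v.(let w = v in w)) in (if (true && true) then 2 else (8 * 5))))
step 3: [let@1] (9 < (if (true && true) then 2 else (8 * 5)))
step 4: [delta@1.0] (9 < (if true then 2 else (8 * 5)))
step 5: [if@1] (9 < 2)
step 6: [delta@root] false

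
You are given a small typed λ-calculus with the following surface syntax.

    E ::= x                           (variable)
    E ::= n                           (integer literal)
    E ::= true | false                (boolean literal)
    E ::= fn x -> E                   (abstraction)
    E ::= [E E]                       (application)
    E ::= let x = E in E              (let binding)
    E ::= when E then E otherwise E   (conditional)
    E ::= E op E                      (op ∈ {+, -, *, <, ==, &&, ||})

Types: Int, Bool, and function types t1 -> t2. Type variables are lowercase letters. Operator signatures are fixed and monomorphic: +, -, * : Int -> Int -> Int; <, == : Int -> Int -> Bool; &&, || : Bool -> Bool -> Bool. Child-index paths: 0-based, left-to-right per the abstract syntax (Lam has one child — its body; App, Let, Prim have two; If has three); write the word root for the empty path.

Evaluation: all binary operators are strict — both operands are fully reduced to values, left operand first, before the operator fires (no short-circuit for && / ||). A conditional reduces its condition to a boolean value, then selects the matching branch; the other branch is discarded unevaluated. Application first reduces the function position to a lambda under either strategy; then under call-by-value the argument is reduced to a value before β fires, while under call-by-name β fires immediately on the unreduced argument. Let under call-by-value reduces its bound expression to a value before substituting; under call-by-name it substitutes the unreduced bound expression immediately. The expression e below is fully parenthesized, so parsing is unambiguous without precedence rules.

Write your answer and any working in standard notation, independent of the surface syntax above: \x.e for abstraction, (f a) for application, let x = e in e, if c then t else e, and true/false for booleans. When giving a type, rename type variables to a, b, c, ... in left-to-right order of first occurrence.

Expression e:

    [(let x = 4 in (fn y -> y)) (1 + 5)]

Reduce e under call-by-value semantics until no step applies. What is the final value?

Answer: 6

Trace:
step 0: ((let x = 4 in (\y.y)) (1 + 5))
step 1: [let@0] ((\y.y) (1 + 5))
step 2: [delta@1] ((\y.y) 6)
step 3: [beta@root] 6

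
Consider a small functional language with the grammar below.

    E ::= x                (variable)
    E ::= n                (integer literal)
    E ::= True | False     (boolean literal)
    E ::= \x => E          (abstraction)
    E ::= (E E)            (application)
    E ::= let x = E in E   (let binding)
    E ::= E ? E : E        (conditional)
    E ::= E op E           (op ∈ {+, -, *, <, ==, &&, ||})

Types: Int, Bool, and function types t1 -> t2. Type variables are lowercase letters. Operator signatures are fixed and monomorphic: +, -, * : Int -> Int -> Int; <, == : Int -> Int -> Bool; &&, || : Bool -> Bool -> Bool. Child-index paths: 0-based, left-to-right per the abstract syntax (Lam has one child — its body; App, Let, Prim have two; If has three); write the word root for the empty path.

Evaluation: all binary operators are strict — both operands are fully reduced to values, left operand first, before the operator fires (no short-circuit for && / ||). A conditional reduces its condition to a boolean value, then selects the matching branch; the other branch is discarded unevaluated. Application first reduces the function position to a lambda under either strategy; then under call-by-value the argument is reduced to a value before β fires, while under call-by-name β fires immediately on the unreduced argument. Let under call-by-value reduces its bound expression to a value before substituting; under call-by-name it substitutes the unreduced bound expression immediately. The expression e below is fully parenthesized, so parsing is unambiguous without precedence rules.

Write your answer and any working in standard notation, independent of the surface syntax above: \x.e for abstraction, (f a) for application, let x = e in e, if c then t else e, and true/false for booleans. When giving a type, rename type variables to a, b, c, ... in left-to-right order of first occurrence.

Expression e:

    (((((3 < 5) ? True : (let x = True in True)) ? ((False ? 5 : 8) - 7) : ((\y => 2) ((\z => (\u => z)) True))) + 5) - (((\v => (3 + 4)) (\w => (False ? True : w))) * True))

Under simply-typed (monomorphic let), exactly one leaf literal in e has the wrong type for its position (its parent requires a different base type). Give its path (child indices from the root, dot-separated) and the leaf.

Answer: 1.1 : true

Trace:
  unify Int ~ Int
  unify Int ~ Int
  unify Bool ~ Bool
let x : Bool
  unify Bool ~ Bool
  unify Bool ~ Bool
  unify Bool ~ Bool
  unify Int ~ Int
  unify Int ~ Int
  unify Int ~ Int
\y._ : a -> Int
z : b
\u._ : c -> b
\z._ : b -> c -> b
  unify b -> c -> b ~ Bool -> d
  unify b ~ Bool
  unify c -> Bool ~ d
_ _ : c -> Bool
  unify a -> Int ~ (c -> Bool) -> e
  unify a ~ c -> Bool
  unify Int ~ e
_ _ : Int
  unify Int ~ Int
  unify Int ~ Int
  unify Int ~ Int
  unify Int ~ Int
  unify Int ~ Int
  unify Int ~ Int
\v._ : f -> Int
  unify Bool ~ Bool
w : g
  unify Bool ~ g
\w._ : Bool -> Bool
  unify f -> Int ~ (Bool -> Bool) -> h
  unify f ~ Bool -> Bool
  unify Int ~ h
_ _ : Int
  unify Int ~ Int
  unify Bool ~ Int
  FAIL: mismatch Bool ~ Int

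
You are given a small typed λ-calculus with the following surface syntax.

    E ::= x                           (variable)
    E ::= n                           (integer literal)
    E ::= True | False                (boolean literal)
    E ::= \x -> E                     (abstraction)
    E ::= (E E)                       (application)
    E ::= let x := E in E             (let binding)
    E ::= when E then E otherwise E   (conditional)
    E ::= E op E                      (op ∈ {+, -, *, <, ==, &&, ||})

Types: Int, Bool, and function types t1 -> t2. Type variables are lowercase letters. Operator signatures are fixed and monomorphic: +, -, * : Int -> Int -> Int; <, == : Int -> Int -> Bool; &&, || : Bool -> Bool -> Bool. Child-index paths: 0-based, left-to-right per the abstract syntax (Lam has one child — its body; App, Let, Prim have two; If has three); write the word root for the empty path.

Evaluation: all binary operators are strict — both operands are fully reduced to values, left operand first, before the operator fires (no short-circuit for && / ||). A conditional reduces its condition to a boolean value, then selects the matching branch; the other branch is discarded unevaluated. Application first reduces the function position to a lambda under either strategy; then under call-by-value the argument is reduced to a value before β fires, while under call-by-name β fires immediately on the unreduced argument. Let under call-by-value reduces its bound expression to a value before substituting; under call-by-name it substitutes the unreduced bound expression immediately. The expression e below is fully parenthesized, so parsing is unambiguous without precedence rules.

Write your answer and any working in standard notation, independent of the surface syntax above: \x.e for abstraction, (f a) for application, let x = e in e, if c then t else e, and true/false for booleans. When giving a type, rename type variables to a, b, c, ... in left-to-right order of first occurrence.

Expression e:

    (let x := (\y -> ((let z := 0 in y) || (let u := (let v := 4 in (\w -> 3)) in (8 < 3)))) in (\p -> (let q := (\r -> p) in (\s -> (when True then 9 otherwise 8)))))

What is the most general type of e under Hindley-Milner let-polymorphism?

Answer: a -> b -> Int

Trace:
let z : Int
y : a
  unify a ~ Bool
let v : Int
\w._ : b -> Int
let u : forall. b -> Int
  unify Int ~ Int
  unify Int ~ Int
  unify Bool ~ Bool
\y._ : Bool -> Bool
let x : Bool -> Bool
p : c
\r._ : d -> c
let q : forall. d -> c
  unify Bool ~ Bool
  unify Int ~ Int
\s._ : e -> Int
\p._ : c -> e -> Int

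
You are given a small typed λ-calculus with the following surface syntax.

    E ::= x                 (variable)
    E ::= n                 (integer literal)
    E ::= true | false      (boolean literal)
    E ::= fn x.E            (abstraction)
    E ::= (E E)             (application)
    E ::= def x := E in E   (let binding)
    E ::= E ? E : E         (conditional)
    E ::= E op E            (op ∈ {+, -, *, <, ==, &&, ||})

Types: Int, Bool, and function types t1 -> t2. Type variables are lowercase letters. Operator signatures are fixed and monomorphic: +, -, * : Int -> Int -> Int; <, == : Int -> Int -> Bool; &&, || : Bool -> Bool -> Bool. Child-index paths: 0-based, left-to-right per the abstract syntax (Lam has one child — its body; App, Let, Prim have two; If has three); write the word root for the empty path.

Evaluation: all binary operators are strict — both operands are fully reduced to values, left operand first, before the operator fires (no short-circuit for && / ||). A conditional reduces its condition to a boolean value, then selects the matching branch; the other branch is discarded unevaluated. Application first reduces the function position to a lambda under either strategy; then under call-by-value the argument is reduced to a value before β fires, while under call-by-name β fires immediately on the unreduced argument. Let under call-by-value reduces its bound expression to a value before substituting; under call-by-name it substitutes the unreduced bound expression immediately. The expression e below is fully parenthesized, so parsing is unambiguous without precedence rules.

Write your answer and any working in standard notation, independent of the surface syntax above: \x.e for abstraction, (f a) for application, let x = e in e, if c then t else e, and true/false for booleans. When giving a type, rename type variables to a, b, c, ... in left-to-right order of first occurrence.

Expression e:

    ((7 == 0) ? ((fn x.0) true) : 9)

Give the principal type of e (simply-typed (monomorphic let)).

Answer: Int

Derivation:
  unify Int ~ Int
  unify Int ~ Int
  unify Bool ~ Bool
\x._ : a -> Int
  unify a -> Int ~ Bool -> b
  unify a ~ Bool
  unify Int ~ b
_ _ : Int
  unify Int ~ Int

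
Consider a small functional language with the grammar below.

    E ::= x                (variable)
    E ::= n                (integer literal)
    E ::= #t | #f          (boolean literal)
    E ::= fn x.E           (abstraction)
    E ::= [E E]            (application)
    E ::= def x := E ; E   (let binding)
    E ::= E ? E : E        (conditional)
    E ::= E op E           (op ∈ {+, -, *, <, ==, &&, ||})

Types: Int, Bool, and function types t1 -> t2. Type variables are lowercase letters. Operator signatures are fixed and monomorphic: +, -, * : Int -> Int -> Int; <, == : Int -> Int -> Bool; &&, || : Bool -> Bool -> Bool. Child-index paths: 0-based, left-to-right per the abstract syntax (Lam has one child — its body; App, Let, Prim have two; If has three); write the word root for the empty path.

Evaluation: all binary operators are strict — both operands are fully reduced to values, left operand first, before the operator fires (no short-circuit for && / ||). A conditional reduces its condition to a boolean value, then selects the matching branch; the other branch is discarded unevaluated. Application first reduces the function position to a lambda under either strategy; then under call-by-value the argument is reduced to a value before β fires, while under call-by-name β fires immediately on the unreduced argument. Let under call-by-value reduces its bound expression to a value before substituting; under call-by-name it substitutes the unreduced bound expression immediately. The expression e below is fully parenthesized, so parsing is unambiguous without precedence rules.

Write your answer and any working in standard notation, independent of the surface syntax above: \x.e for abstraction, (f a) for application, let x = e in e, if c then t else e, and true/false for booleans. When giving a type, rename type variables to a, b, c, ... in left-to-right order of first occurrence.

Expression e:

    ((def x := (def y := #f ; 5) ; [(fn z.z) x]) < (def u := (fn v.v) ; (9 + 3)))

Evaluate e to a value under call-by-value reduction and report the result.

Answer: true

Trace:
step 0: ((let x = (let y = false in 5) in ((\z.z) x)) < (let u = (\v.v) in (9 + 3)))
step 1: [let@0.0] ((let x = 5 in ((\z.z) x)) < (let u = (\v.v) in (9 + 3)))
step 2: [let@0] (((\z.z) 5) < (let u = (\v.v) in (9 + 3)))
step 3: [beta@0] (5 < (let u = (\v.v) in (9 + 3)))
step 4: [let@1] (5 < (9 + 3))
step 5: [delta@1] (5 < 12)
step 6: [delta@root] true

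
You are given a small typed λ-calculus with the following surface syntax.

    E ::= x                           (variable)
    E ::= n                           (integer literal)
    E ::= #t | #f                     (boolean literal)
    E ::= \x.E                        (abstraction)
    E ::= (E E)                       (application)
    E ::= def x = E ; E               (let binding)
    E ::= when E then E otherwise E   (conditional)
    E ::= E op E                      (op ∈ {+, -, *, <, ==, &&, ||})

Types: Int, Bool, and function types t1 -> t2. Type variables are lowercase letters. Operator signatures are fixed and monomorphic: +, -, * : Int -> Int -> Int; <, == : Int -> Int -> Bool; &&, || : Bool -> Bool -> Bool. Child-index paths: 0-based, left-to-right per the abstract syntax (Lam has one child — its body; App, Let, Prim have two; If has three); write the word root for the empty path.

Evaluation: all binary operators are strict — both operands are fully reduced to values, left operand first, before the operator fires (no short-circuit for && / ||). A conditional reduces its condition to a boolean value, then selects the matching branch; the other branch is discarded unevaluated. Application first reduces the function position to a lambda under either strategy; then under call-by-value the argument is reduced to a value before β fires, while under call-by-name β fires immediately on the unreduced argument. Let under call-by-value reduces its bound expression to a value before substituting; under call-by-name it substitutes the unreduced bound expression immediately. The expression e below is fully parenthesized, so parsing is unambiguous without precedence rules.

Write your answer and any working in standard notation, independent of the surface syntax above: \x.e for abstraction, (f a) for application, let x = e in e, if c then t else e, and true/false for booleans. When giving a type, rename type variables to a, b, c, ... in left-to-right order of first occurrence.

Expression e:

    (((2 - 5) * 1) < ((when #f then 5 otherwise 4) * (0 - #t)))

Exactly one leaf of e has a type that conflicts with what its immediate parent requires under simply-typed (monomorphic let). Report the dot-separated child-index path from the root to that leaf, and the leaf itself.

Answer: 1.1.1 : true

Working:
  unify Int ~ Int
  unify Int ~ Int
  unify Int ~ Int
  unify Int ~ Int
  unify Int ~ Int
  unify Bool ~ Bool
  unify Int ~ Int
  unify Int ~ Int
  unify Int ~ Int
  unify Bool ~ Int
  FAIL: mismatch Bool ~ Int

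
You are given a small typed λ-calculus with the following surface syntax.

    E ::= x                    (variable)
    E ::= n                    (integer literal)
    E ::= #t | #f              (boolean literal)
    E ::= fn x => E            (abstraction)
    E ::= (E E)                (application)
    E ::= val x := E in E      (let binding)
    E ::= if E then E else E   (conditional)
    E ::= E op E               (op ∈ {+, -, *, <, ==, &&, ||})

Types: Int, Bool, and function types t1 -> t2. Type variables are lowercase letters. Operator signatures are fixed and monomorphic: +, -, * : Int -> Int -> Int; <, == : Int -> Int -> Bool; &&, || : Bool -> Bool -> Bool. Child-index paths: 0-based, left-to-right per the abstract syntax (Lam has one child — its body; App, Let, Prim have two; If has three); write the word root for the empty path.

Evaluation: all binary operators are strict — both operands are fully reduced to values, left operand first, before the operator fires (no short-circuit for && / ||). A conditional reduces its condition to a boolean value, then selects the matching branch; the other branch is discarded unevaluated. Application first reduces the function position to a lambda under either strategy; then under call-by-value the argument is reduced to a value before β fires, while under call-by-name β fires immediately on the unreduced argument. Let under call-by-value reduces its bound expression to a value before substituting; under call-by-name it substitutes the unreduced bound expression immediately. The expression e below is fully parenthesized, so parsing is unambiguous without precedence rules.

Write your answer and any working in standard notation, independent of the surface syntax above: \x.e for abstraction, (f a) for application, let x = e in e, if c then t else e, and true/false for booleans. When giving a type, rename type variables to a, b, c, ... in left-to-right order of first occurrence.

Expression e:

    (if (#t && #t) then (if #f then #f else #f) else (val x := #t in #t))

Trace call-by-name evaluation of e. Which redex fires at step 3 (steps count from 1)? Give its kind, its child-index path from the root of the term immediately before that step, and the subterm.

Trace:
step 0: (if (true && true) then (if false then false else false) else (let x = true in true))
step 1: [delta@0] (if true then (if false then false else false) else (let x = true in true))
step 2: [if@root] (if false then false else false)
step 3: [if@root] false

Answer: if at root : (if false then false else false)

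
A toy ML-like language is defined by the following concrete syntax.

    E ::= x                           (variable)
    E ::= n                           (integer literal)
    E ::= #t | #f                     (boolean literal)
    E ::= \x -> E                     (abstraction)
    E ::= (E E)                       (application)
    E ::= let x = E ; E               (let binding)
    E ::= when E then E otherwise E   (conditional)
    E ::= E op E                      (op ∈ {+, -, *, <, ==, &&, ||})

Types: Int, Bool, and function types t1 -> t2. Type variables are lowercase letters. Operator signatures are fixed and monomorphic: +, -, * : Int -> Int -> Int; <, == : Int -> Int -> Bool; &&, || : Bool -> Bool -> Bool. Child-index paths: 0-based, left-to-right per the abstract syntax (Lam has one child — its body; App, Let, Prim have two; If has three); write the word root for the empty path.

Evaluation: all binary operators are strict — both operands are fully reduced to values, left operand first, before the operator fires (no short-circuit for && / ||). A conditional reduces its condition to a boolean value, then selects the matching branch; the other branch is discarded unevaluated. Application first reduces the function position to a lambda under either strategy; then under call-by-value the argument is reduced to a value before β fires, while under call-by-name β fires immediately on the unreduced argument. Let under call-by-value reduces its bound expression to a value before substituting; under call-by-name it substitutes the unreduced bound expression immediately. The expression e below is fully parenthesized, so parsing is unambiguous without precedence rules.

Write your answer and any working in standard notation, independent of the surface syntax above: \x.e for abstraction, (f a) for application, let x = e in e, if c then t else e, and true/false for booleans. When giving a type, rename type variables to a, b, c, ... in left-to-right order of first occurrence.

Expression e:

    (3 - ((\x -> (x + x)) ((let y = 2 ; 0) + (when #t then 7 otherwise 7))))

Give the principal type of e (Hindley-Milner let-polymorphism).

Answer: Int

Working:
  unify Int ~ Int
x : a
  unify a ~ Int
x : Int
  unify Int ~ Int
\x._ : Int -> Int
let y : Int
  unify Int ~ Int
  unify Bool ~ Bool
  unify Int ~ Int
  unify Int ~ Int
  unify Int -> Int ~ Int -> b
  unify Int ~ Int
  unify Int ~ b
_ _ : Int
  unify Int ~ Int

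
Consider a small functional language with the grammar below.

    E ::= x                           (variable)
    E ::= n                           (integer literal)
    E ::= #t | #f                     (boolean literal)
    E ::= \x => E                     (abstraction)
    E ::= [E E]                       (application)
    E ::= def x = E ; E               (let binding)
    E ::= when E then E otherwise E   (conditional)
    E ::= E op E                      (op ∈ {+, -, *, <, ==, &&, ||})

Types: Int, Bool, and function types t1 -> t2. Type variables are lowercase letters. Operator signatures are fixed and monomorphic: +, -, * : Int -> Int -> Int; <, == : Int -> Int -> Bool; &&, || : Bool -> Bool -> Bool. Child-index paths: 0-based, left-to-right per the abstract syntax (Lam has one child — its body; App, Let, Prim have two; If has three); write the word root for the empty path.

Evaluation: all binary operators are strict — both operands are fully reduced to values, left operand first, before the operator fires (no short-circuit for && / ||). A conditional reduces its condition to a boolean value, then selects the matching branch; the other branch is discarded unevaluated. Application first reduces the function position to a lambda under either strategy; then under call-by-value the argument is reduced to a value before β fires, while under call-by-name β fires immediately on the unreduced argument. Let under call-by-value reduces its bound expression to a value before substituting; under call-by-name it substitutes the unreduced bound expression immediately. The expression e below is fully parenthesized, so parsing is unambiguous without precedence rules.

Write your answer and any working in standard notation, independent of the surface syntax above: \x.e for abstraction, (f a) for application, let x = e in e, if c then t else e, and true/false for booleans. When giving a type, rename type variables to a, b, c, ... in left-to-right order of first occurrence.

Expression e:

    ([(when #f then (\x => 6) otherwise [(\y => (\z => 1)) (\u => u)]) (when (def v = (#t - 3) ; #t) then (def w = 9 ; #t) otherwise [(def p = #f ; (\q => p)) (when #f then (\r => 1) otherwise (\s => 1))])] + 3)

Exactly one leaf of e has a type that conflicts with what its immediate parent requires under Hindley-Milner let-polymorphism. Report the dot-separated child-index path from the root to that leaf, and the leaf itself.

Answer: 0.1.0.0.0 : true

Trace:
  unify Bool ~ Bool
\x._ : a -> Int
\z._ : c -> Int
\y._ : b -> c -> Int
u : d
\u._ : d -> d
  unify b -> c -> Int ~ (d -> d) -> e
  unify b ~ d -> d
  unify c -> Int ~ e
_ _ : c -> Int
  unify a -> Int ~ c -> Int
  unify a ~ c
  unify Int ~ Int
  unify Bool ~ Int
  FAIL: mismatch Bool ~ Int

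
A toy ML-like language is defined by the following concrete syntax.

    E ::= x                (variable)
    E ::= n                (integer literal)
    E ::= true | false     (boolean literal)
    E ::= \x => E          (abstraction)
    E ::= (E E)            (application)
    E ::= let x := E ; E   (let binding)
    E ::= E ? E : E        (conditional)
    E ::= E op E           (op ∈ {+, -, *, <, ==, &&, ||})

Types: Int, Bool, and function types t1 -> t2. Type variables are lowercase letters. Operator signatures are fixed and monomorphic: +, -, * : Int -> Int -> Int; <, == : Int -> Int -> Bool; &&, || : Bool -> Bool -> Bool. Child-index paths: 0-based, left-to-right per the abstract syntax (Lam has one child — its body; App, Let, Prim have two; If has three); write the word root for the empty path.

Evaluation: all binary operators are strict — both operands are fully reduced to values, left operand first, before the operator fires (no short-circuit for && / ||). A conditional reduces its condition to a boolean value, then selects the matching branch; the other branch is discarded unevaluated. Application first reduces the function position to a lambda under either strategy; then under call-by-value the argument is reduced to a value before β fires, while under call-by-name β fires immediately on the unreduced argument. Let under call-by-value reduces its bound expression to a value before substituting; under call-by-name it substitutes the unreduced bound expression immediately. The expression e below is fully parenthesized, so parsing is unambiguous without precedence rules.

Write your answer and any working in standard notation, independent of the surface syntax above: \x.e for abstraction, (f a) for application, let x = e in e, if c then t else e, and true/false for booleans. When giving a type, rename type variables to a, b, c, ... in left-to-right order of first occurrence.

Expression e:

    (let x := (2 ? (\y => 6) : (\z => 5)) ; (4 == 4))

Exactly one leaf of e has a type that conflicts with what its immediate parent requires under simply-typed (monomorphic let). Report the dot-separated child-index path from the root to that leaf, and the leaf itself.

Working:
  unify Int ~ Bool
  FAIL: mismatch Int ~ Bool

Answer: 0.0 : 2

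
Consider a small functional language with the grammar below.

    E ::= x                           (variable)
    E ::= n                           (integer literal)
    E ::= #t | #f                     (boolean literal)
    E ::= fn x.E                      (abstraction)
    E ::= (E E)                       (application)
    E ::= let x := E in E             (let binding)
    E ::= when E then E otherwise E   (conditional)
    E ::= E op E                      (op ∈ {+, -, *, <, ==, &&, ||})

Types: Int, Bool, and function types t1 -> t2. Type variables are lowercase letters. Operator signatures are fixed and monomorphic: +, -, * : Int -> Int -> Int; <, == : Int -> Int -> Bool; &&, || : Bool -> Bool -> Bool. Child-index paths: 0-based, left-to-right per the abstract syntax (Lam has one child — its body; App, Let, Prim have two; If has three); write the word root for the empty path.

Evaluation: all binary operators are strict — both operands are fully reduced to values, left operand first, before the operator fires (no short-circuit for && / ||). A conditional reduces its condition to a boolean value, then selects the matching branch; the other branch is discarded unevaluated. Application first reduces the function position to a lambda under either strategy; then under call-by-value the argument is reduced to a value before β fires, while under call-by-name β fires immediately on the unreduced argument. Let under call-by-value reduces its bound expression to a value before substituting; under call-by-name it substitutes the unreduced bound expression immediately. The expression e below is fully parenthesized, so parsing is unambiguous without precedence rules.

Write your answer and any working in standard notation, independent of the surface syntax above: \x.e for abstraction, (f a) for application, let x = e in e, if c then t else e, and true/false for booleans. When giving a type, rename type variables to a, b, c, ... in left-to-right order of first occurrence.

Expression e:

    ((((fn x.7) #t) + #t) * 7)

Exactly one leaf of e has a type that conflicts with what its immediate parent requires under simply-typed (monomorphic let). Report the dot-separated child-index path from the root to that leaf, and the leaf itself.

Answer: 0.1 : true

Working:
\x._ : a -> Int
  unify a -> Int ~ Bool -> b
  unify a ~ Bool
  unify Int ~ b
_ _ : Int
  unify Int ~ Int
  unify Bool ~ Int
  FAIL: mismatch Bool ~ Int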